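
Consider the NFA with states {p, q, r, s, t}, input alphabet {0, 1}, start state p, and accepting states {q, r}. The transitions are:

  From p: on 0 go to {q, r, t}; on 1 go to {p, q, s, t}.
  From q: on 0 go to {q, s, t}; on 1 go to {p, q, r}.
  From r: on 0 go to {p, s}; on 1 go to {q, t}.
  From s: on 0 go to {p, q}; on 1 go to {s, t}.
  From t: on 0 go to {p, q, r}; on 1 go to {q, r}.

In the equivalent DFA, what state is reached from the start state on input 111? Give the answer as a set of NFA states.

Start: {p}.
δ(p,1) = {p, q, s, t}.
Union: {p, q, s, t}.
After 1: {p, q, s, t}.
δ(p,1) = {p, q, s, t}; δ(q,1) = {p, q, r}; δ(s,1) = {s, t}; δ(t,1) = {q, r}.
Union: {p, q, r, s, t}.
After 1: {p, q, r, s, t}.
δ(p,1) = {p, q, s, t}; δ(q,1) = {p, q, r}; δ(r,1) = {q, t}; δ(s,1) = {s, t}; δ(t,1) = {q, r}.
Union: {p, q, r, s, t}.
After 1: {p, q, r, s, t}.

{p, q, r, s, t}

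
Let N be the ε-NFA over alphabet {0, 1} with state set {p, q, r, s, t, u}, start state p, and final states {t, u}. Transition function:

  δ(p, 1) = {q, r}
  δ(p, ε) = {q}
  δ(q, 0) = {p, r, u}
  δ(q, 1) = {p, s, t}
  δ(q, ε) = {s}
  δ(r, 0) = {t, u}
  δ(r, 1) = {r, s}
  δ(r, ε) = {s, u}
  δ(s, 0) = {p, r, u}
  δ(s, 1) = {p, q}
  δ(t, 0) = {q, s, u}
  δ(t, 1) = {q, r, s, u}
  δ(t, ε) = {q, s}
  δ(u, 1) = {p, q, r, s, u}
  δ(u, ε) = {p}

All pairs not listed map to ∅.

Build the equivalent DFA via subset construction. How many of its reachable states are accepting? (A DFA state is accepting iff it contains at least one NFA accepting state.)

2

Start state of the DFA: {p, q, s} (ε-closure of the NFA start).
{p, q, s} --0--> {p, q, r, s, u}  [new]
{p, q, s} --1--> {p, q, r, s, t, u}  [new]
{p, q, r, s, u} --0--> {p, q, r, s, t, u}  [seen]
{p, q, r, s, u} --1--> {p, q, r, s, t, u}  [seen]
{p, q, r, s, t, u} --0--> {p, q, r, s, t, u}  [seen]
{p, q, r, s, t, u} --1--> {p, q, r, s, t, u}  [seen]
Reachable DFA states: {p, q, s}, {p, q, r, s, u}, {p, q, r, s, t, u}.
Accepting DFA states (contain an NFA accepting state): {p, q, r, s, u}, {p, q, r, s, t, u}.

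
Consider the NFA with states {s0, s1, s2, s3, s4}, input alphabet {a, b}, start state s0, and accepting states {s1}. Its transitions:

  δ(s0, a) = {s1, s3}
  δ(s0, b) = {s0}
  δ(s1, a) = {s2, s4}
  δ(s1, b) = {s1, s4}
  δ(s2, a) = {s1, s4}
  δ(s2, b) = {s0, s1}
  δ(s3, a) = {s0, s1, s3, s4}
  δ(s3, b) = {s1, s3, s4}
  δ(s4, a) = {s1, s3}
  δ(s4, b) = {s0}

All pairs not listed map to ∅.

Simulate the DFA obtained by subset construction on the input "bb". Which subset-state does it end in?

Start: {s0}.
δ(s0,b) = {s0}.
Union: {s0}.
After b: {s0}.
δ(s0,b) = {s0}.
Union: {s0}.
After b: {s0}.

{s0}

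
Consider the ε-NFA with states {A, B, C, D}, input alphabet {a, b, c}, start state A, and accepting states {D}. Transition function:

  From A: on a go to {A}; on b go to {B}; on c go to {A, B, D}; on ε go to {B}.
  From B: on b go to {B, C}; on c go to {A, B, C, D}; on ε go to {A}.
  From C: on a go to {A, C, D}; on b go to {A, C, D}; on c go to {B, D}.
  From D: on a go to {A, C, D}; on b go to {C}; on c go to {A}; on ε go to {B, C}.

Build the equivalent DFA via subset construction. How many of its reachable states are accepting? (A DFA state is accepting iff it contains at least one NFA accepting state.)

Start state of the DFA: {A, B} (ε-closure of the NFA start).
{A, B} --a--> {A, B}  [seen]
{A, B} --b--> {A, B, C}  [new]
{A, B} --c--> {A, B, C, D}  [new]
{A, B, C} --a--> {A, B, C, D}  [seen]
{A, B, C} --b--> {A, B, C, D}  [seen]
{A, B, C} --c--> {A, B, C, D}  [seen]
{A, B, C, D} --a--> {A, B, C, D}  [seen]
{A, B, C, D} --b--> {A, B, C, D}  [seen]
{A, B, C, D} --c--> {A, B, C, D}  [seen]
Reachable DFA states: {A, B}, {A, B, C}, {A, B, C, D}.
Accepting DFA states (contain an NFA accepting state): {A, B, C, D}.

1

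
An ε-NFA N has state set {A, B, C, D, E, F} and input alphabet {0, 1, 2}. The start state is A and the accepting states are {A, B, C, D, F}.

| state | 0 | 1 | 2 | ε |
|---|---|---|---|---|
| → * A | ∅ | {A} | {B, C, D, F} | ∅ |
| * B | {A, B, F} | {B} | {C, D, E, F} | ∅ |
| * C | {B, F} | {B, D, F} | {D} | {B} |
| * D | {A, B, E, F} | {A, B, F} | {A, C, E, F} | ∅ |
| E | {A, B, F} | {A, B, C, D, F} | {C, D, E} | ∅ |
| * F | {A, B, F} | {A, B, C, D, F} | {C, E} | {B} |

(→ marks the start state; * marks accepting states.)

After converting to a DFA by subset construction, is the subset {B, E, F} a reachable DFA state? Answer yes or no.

Start state of the DFA: {A} (ε-closure of the NFA start).
{A} --0--> ∅  [new]
{A} --1--> {A}  [seen]
{A} --2--> {B, C, D, F}  [new]
∅ --0--> ∅  [seen]
∅ --1--> ∅  [seen]
∅ --2--> ∅  [seen]
{B, C, D, F} --0--> {A, B, E, F}  [new]
{B, C, D, F} --1--> {A, B, C, D, F}  [new]
{B, C, D, F} --2--> {A, B, C, D, E, F}  [new]
{A, B, E, F} --0--> {A, B, F}  [new]
{A, B, E, F} --1--> {A, B, C, D, F}  [seen]
{A, B, E, F} --2--> {B, C, D, E, F}  [new]
{A, B, C, D, F} --0--> {A, B, E, F}  [seen]
{A, B, C, D, F} --1--> {A, B, C, D, F}  [seen]
{A, B, C, D, F} --2--> {A, B, C, D, E, F}  [seen]
{A, B, C, D, E, F} --0--> {A, B, E, F}  [seen]
{A, B, C, D, E, F} --1--> {A, B, C, D, F}  [seen]
{A, B, C, D, E, F} --2--> {A, B, C, D, E, F}  [seen]
{A, B, F} --0--> {A, B, F}  [seen]
{A, B, F} --1--> {A, B, C, D, F}  [seen]
{A, B, F} --2--> {B, C, D, E, F}  [seen]
{B, C, D, E, F} --0--> {A, B, E, F}  [seen]
{B, C, D, E, F} --1--> {A, B, C, D, F}  [seen]
{B, C, D, E, F} --2--> {A, B, C, D, E, F}  [seen]
Reachable DFA states: {A}, ∅, {B, C, D, F}, {A, B, E, F}, {A, B, C, D, F}, {A, B, C, D, E, F}, {A, B, F}, {B, C, D, E, F}.
{B, E, F} is not among them.

no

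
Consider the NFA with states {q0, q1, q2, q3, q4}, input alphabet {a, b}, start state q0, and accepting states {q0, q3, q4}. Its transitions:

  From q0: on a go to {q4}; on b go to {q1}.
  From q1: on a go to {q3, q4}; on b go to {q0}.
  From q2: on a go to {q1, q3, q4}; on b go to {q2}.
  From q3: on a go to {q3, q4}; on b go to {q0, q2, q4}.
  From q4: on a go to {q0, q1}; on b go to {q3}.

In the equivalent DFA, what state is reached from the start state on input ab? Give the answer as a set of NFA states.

Start: {q0}.
δ(q0,a) = {q4}.
Union: {q4}.
After a: {q4}.
δ(q4,b) = {q3}.
Union: {q3}.
After b: {q3}.

{q3}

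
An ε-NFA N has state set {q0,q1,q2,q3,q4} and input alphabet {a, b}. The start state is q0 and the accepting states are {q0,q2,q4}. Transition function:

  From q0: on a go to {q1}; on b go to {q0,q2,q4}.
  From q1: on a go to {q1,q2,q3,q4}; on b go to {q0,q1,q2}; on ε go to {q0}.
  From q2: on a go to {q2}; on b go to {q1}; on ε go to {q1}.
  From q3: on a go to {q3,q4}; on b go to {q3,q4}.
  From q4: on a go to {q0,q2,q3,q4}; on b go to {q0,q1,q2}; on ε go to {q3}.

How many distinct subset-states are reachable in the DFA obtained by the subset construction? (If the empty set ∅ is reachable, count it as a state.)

Start state of the DFA: {q0} (ε-closure of the NFA start).
{q0} --a--> {q0,q1}  [new]
{q0} --b--> {q0,q1,q2,q3,q4}  [new]
{q0,q1} --a--> {q0,q1,q2,q3,q4}  [seen]
{q0,q1} --b--> {q0,q1,q2,q3,q4}  [seen]
{q0,q1,q2,q3,q4} --a--> {q0,q1,q2,q3,q4}  [seen]
{q0,q1,q2,q3,q4} --b--> {q0,q1,q2,q3,q4}  [seen]
Reachable DFA states: {q0}, {q0,q1}, {q0,q1,q2,q3,q4}.

3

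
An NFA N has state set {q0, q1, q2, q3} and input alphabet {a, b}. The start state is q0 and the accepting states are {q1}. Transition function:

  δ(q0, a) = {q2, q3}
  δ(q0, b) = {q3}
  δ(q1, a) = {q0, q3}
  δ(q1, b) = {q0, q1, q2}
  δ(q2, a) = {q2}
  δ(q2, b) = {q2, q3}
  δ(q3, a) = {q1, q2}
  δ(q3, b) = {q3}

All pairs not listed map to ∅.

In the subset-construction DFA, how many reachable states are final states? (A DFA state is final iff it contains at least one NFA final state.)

Start state of the DFA: {q0}.
{q0} --a--> {q2, q3}  [new]
{q0} --b--> {q3}  [new]
{q2, q3} --a--> {q1, q2}  [new]
{q2, q3} --b--> {q2, q3}  [seen]
{q3} --a--> {q1, q2}  [seen]
{q3} --b--> {q3}  [seen]
{q1, q2} --a--> {q0, q2, q3}  [new]
{q1, q2} --b--> {q0, q1, q2, q3}  [new]
{q0, q2, q3} --a--> {q1, q2, q3}  [new]
{q0, q2, q3} --b--> {q2, q3}  [seen]
{q0, q1, q2, q3} --a--> {q0, q1, q2, q3}  [seen]
{q0, q1, q2, q3} --b--> {q0, q1, q2, q3}  [seen]
{q1, q2, q3} --a--> {q0, q1, q2, q3}  [seen]
{q1, q2, q3} --b--> {q0, q1, q2, q3}  [seen]
Reachable DFA states: {q0}, {q2, q3}, {q3}, {q1, q2}, {q0, q2, q3}, {q0, q1, q2, q3}, {q1, q2, q3}.
Accepting DFA states (contain an NFA accepting state): {q1, q2}, {q0, q1, q2, q3}, {q1, q2, q3}.

3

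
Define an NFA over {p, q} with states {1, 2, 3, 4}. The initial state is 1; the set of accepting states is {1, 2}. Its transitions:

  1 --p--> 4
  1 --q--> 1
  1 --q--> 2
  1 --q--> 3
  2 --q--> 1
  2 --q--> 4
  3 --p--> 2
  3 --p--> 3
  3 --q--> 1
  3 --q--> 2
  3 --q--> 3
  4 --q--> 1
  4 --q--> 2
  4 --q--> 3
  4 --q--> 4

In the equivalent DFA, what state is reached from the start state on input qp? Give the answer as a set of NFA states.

Start: {1}.
δ(1,q) = {1, 2, 3}.
Union: {1, 2, 3}.
After q: {1, 2, 3}.
δ(1,p) = {4}; δ(2,p) = ∅; δ(3,p) = {2, 3}.
Union: {2, 3, 4}.
After p: {2, 3, 4}.

{2, 3, 4}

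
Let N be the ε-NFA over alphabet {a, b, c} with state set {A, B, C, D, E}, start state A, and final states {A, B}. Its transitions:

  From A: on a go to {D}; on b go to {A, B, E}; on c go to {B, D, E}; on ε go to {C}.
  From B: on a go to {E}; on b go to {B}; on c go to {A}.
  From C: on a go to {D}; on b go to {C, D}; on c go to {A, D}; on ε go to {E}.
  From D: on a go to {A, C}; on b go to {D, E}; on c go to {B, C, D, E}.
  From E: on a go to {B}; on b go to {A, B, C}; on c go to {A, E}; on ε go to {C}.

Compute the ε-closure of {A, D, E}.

Begin with {A, D, E}.
A →ε {C}; add C.
ε-closure = {A, C, D, E}.

{A, C, D, E}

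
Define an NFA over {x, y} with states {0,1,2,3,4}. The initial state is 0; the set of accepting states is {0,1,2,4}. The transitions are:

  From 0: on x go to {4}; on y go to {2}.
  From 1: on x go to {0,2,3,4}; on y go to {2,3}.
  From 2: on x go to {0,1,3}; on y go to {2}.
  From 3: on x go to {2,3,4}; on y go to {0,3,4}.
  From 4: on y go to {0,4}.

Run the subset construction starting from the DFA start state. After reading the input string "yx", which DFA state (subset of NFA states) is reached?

Start: {0}.
δ(0,y) = {2}.
Union: {2}.
After y: {2}.
δ(2,x) = {0,1,3}.
Union: {0,1,3}.
After x: {0,1,3}.

{0,1,3}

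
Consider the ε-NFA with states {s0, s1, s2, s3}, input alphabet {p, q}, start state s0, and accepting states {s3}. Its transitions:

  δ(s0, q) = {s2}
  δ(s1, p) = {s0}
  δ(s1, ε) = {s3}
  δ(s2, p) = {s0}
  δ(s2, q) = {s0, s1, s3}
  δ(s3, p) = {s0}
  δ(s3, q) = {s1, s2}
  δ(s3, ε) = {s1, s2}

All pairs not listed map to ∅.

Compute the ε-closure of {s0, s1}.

{s0, s1, s2, s3}

Begin with {s0, s1}.
s1 →ε {s3}; add s3.
s3 →ε {s1, s2}; add s2.
ε-closure = {s0, s1, s2, s3}.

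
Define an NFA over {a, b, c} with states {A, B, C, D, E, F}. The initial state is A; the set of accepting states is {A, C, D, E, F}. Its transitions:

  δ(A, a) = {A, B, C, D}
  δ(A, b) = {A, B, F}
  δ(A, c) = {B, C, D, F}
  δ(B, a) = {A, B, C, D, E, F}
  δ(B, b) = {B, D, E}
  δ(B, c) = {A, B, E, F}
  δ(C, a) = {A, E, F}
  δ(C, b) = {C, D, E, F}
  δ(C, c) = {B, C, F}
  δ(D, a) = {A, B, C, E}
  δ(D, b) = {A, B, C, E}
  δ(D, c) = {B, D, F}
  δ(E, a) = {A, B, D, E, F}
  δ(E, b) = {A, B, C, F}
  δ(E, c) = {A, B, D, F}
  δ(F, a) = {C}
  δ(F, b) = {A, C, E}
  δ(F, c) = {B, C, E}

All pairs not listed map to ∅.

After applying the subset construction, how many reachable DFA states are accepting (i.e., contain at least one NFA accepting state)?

Start state of the DFA: {A}.
{A} --a--> {A, B, C, D}  [new]
{A} --b--> {A, B, F}  [new]
{A} --c--> {B, C, D, F}  [new]
{A, B, C, D} --a--> {A, B, C, D, E, F}  [new]
{A, B, C, D} --b--> {A, B, C, D, E, F}  [seen]
{A, B, C, D} --c--> {A, B, C, D, E, F}  [seen]
{A, B, F} --a--> {A, B, C, D, E, F}  [seen]
{A, B, F} --b--> {A, B, C, D, E, F}  [seen]
{A, B, F} --c--> {A, B, C, D, E, F}  [seen]
{B, C, D, F} --a--> {A, B, C, D, E, F}  [seen]
{B, C, D, F} --b--> {A, B, C, D, E, F}  [seen]
{B, C, D, F} --c--> {A, B, C, D, E, F}  [seen]
{A, B, C, D, E, F} --a--> {A, B, C, D, E, F}  [seen]
{A, B, C, D, E, F} --b--> {A, B, C, D, E, F}  [seen]
{A, B, C, D, E, F} --c--> {A, B, C, D, E, F}  [seen]
Reachable DFA states: {A}, {A, B, C, D}, {A, B, F}, {B, C, D, F}, {A, B, C, D, E, F}.
Accepting DFA states (contain an NFA accepting state): {A}, {A, B, C, D}, {A, B, F}, {B, C, D, F}, {A, B, C, D, E, F}.

5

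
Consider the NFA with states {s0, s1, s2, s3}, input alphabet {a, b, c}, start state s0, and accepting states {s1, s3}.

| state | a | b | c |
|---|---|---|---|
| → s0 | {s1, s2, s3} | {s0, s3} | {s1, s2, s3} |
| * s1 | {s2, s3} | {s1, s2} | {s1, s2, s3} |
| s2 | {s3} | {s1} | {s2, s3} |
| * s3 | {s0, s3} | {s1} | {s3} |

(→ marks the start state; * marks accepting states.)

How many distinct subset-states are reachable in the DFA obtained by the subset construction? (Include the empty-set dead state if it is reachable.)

Start state of the DFA: {s0}.
{s0} --a--> {s1, s2, s3}  [new]
{s0} --b--> {s0, s3}  [new]
{s0} --c--> {s1, s2, s3}  [seen]
{s1, s2, s3} --a--> {s0, s2, s3}  [new]
{s1, s2, s3} --b--> {s1, s2}  [new]
{s1, s2, s3} --c--> {s1, s2, s3}  [seen]
{s0, s3} --a--> {s0, s1, s2, s3}  [new]
{s0, s3} --b--> {s0, s1, s3}  [new]
{s0, s3} --c--> {s1, s2, s3}  [seen]
{s0, s2, s3} --a--> {s0, s1, s2, s3}  [seen]
{s0, s2, s3} --b--> {s0, s1, s3}  [seen]
{s0, s2, s3} --c--> {s1, s2, s3}  [seen]
{s1, s2} --a--> {s2, s3}  [new]
{s1, s2} --b--> {s1, s2}  [seen]
{s1, s2} --c--> {s1, s2, s3}  [seen]
{s0, s1, s2, s3} --a--> {s0, s1, s2, s3}  [seen]
{s0, s1, s2, s3} --b--> {s0, s1, s2, s3}  [seen]
{s0, s1, s2, s3} --c--> {s1, s2, s3}  [seen]
{s0, s1, s3} --a--> {s0, s1, s2, s3}  [seen]
{s0, s1, s3} --b--> {s0, s1, s2, s3}  [seen]
{s0, s1, s3} --c--> {s1, s2, s3}  [seen]
{s2, s3} --a--> {s0, s3}  [seen]
{s2, s3} --b--> {s1}  [new]
{s2, s3} --c--> {s2, s3}  [seen]
{s1} --a--> {s2, s3}  [seen]
{s1} --b--> {s1, s2}  [seen]
{s1} --c--> {s1, s2, s3}  [seen]
Reachable DFA states: {s0}, {s1, s2, s3}, {s0, s3}, {s0, s2, s3}, {s1, s2}, {s0, s1, s2, s3}, {s0, s1, s3}, {s2, s3}, {s1}.

9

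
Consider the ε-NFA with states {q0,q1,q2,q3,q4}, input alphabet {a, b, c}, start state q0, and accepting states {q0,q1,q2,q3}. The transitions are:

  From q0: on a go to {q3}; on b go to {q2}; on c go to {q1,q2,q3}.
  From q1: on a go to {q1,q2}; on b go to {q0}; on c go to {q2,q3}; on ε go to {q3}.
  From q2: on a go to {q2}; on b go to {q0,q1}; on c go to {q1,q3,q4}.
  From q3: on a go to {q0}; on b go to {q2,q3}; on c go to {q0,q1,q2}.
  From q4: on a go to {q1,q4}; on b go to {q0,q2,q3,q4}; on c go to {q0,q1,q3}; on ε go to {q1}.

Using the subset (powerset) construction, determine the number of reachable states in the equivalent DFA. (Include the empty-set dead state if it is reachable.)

12

Start state of the DFA: {q0} (ε-closure of the NFA start).
{q0} --a--> {q3}  [new]
{q0} --b--> {q2}  [new]
{q0} --c--> {q1,q2,q3}  [new]
{q3} --a--> {q0}  [seen]
{q3} --b--> {q2,q3}  [new]
{q3} --c--> {q0,q1,q2,q3}  [new]
{q2} --a--> {q2}  [seen]
{q2} --b--> {q0,q1,q3}  [new]
{q2} --c--> {q1,q3,q4}  [new]
{q1,q2,q3} --a--> {q0,q1,q2,q3}  [seen]
{q1,q2,q3} --b--> {q0,q1,q2,q3}  [seen]
{q1,q2,q3} --c--> {q0,q1,q2,q3,q4}  [new]
{q2,q3} --a--> {q0,q2}  [new]
{q2,q3} --b--> {q0,q1,q2,q3}  [seen]
{q2,q3} --c--> {q0,q1,q2,q3,q4}  [seen]
{q0,q1,q2,q3} --a--> {q0,q1,q2,q3}  [seen]
{q0,q1,q2,q3} --b--> {q0,q1,q2,q3}  [seen]
{q0,q1,q2,q3} --c--> {q0,q1,q2,q3,q4}  [seen]
{q0,q1,q3} --a--> {q0,q1,q2,q3}  [seen]
{q0,q1,q3} --b--> {q0,q2,q3}  [new]
{q0,q1,q3} --c--> {q0,q1,q2,q3}  [seen]
{q1,q3,q4} --a--> {q0,q1,q2,q3,q4}  [seen]
{q1,q3,q4} --b--> {q0,q1,q2,q3,q4}  [seen]
{q1,q3,q4} --c--> {q0,q1,q2,q3}  [seen]
{q0,q1,q2,q3,q4} --a--> {q0,q1,q2,q3,q4}  [seen]
{q0,q1,q2,q3,q4} --b--> {q0,q1,q2,q3,q4}  [seen]
{q0,q1,q2,q3,q4} --c--> {q0,q1,q2,q3,q4}  [seen]
{q0,q2} --a--> {q2,q3}  [seen]
{q0,q2} --b--> {q0,q1,q2,q3}  [seen]
{q0,q2} --c--> {q1,q2,q3,q4}  [new]
{q0,q2,q3} --a--> {q0,q2,q3}  [seen]
{q0,q2,q3} --b--> {q0,q1,q2,q3}  [seen]
{q0,q2,q3} --c--> {q0,q1,q2,q3,q4}  [seen]
{q1,q2,q3,q4} --a--> {q0,q1,q2,q3,q4}  [seen]
{q1,q2,q3,q4} --b--> {q0,q1,q2,q3,q4}  [seen]
{q1,q2,q3,q4} --c--> {q0,q1,q2,q3,q4}  [seen]
Reachable DFA states: {q0}, {q3}, {q2}, {q1,q2,q3}, {q2,q3}, {q0,q1,q2,q3}, {q0,q1,q3}, {q1,q3,q4}, {q0,q1,q2,q3,q4}, {q0,q2}, {q0,q2,q3}, {q1,q2,q3,q4}.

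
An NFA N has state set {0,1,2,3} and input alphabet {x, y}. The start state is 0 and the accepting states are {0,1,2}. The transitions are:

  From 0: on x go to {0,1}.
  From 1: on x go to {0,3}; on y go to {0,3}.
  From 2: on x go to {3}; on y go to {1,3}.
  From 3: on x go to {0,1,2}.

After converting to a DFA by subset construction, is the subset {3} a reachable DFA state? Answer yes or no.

Start state of the DFA: {0}.
{0} --x--> {0,1}  [new]
{0} --y--> ∅  [new]
{0,1} --x--> {0,1,3}  [new]
{0,1} --y--> {0,3}  [new]
∅ --x--> ∅  [seen]
∅ --y--> ∅  [seen]
{0,1,3} --x--> {0,1,2,3}  [new]
{0,1,3} --y--> {0,3}  [seen]
{0,3} --x--> {0,1,2}  [new]
{0,3} --y--> ∅  [seen]
{0,1,2,3} --x--> {0,1,2,3}  [seen]
{0,1,2,3} --y--> {0,1,3}  [seen]
{0,1,2} --x--> {0,1,3}  [seen]
{0,1,2} --y--> {0,1,3}  [seen]
Reachable DFA states: {0}, {0,1}, ∅, {0,1,3}, {0,3}, {0,1,2,3}, {0,1,2}.
{3} is not among them.

no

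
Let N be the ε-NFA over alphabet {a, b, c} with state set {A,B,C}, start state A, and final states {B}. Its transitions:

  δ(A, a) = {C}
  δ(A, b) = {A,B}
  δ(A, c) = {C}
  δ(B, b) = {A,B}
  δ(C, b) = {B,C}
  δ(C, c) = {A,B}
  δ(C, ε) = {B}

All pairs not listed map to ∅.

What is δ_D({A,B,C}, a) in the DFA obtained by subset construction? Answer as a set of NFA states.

δ(A,a) = {C}; δ(B,a) = ∅; δ(C,a) = ∅.
Union: {C}.
ε-closure gives {B,C}.

{B,C}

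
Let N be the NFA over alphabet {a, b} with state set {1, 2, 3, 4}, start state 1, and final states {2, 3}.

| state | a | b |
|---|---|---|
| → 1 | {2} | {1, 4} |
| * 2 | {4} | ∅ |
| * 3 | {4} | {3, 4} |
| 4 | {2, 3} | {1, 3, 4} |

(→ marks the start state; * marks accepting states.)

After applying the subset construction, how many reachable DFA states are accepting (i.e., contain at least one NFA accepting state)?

Start state of the DFA: {1}.
{1} --a--> {2}  [new]
{1} --b--> {1, 4}  [new]
{2} --a--> {4}  [new]
{2} --b--> ∅  [new]
{1, 4} --a--> {2, 3}  [new]
{1, 4} --b--> {1, 3, 4}  [new]
{4} --a--> {2, 3}  [seen]
{4} --b--> {1, 3, 4}  [seen]
∅ --a--> ∅  [seen]
∅ --b--> ∅  [seen]
{2, 3} --a--> {4}  [seen]
{2, 3} --b--> {3, 4}  [new]
{1, 3, 4} --a--> {2, 3, 4}  [new]
{1, 3, 4} --b--> {1, 3, 4}  [seen]
{3, 4} --a--> {2, 3, 4}  [seen]
{3, 4} --b--> {1, 3, 4}  [seen]
{2, 3, 4} --a--> {2, 3, 4}  [seen]
{2, 3, 4} --b--> {1, 3, 4}  [seen]
Reachable DFA states: {1}, {2}, {1, 4}, {4}, ∅, {2, 3}, {1, 3, 4}, {3, 4}, {2, 3, 4}.
Accepting DFA states (contain an NFA accepting state): {2}, {2, 3}, {1, 3, 4}, {3, 4}, {2, 3, 4}.

5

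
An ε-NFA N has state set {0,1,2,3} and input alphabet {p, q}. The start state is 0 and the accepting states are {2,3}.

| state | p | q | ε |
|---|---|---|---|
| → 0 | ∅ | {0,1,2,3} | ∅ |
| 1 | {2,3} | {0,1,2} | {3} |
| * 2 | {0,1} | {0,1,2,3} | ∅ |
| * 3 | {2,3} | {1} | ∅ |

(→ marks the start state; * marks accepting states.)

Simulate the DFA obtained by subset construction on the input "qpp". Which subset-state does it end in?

{0,1,2,3}

Start: {0}.
δ(0,q) = {0,1,2,3}.
Union: {0,1,2,3}.
After q: {0,1,2,3}.
δ(0,p) = ∅; δ(1,p) = {2,3}; δ(2,p) = {0,1}; δ(3,p) = {2,3}.
Union: {0,1,2,3}.
After p: {0,1,2,3}.
δ(0,p) = ∅; δ(1,p) = {2,3}; δ(2,p) = {0,1}; δ(3,p) = {2,3}.
Union: {0,1,2,3}.
After p: {0,1,2,3}.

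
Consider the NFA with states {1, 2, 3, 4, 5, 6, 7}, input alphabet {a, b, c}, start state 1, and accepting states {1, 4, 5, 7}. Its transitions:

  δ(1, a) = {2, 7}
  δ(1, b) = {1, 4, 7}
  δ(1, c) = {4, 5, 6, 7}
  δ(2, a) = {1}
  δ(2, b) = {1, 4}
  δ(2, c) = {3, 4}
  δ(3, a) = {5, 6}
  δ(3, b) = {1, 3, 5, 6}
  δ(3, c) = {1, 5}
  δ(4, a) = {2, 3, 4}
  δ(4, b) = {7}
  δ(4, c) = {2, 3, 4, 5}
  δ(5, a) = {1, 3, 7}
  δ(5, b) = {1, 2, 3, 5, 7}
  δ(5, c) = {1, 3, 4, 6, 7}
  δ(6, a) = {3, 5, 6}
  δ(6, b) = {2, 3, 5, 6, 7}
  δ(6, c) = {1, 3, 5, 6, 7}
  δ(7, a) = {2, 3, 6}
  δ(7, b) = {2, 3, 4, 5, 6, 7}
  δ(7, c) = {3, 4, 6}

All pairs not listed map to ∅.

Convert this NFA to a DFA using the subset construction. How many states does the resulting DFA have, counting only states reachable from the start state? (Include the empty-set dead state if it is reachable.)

13

Start state of the DFA: {1}.
{1} --a--> {2, 7}  [new]
{1} --b--> {1, 4, 7}  [new]
{1} --c--> {4, 5, 6, 7}  [new]
{2, 7} --a--> {1, 2, 3, 6}  [new]
{2, 7} --b--> {1, 2, 3, 4, 5, 6, 7}  [new]
{2, 7} --c--> {3, 4, 6}  [new]
{1, 4, 7} --a--> {2, 3, 4, 6, 7}  [new]
{1, 4, 7} --b--> {1, 2, 3, 4, 5, 6, 7}  [seen]
{1, 4, 7} --c--> {2, 3, 4, 5, 6, 7}  [new]
{4, 5, 6, 7} --a--> {1, 2, 3, 4, 5, 6, 7}  [seen]
{4, 5, 6, 7} --b--> {1, 2, 3, 4, 5, 6, 7}  [seen]
{4, 5, 6, 7} --c--> {1, 2, 3, 4, 5, 6, 7}  [seen]
{1, 2, 3, 6} --a--> {1, 2, 3, 5, 6, 7}  [new]
{1, 2, 3, 6} --b--> {1, 2, 3, 4, 5, 6, 7}  [seen]
{1, 2, 3, 6} --c--> {1, 3, 4, 5, 6, 7}  [new]
{1, 2, 3, 4, 5, 6, 7} --a--> {1, 2, 3, 4, 5, 6, 7}  [seen]
{1, 2, 3, 4, 5, 6, 7} --b--> {1, 2, 3, 4, 5, 6, 7}  [seen]
{1, 2, 3, 4, 5, 6, 7} --c--> {1, 2, 3, 4, 5, 6, 7}  [seen]
{3, 4, 6} --a--> {2, 3, 4, 5, 6}  [new]
{3, 4, 6} --b--> {1, 2, 3, 5, 6, 7}  [seen]
{3, 4, 6} --c--> {1, 2, 3, 4, 5, 6, 7}  [seen]
{2, 3, 4, 6, 7} --a--> {1, 2, 3, 4, 5, 6}  [new]
{2, 3, 4, 6, 7} --b--> {1, 2, 3, 4, 5, 6, 7}  [seen]
{2, 3, 4, 6, 7} --c--> {1, 2, 3, 4, 5, 6, 7}  [seen]
{2, 3, 4, 5, 6, 7} --a--> {1, 2, 3, 4, 5, 6, 7}  [seen]
{2, 3, 4, 5, 6, 7} --b--> {1, 2, 3, 4, 5, 6, 7}  [seen]
{2, 3, 4, 5, 6, 7} --c--> {1, 2, 3, 4, 5, 6, 7}  [seen]
{1, 2, 3, 5, 6, 7} --a--> {1, 2, 3, 5, 6, 7}  [seen]
{1, 2, 3, 5, 6, 7} --b--> {1, 2, 3, 4, 5, 6, 7}  [seen]
{1, 2, 3, 5, 6, 7} --c--> {1, 3, 4, 5, 6, 7}  [seen]
{1, 3, 4, 5, 6, 7} --a--> {1, 2, 3, 4, 5, 6, 7}  [seen]
{1, 3, 4, 5, 6, 7} --b--> {1, 2, 3, 4, 5, 6, 7}  [seen]
{1, 3, 4, 5, 6, 7} --c--> {1, 2, 3, 4, 5, 6, 7}  [seen]
{2, 3, 4, 5, 6} --a--> {1, 2, 3, 4, 5, 6, 7}  [seen]
{2, 3, 4, 5, 6} --b--> {1, 2, 3, 4, 5, 6, 7}  [seen]
{2, 3, 4, 5, 6} --c--> {1, 2, 3, 4, 5, 6, 7}  [seen]
{1, 2, 3, 4, 5, 6} --a--> {1, 2, 3, 4, 5, 6, 7}  [seen]
{1, 2, 3, 4, 5, 6} --b--> {1, 2, 3, 4, 5, 6, 7}  [seen]
{1, 2, 3, 4, 5, 6} --c--> {1, 2, 3, 4, 5, 6, 7}  [seen]
Reachable DFA states: {1}, {2, 7}, {1, 4, 7}, {4, 5, 6, 7}, {1, 2, 3, 6}, {1, 2, 3, 4, 5, 6, 7}, {3, 4, 6}, {2, 3, 4, 6, 7}, {2, 3, 4, 5, 6, 7}, {1, 2, 3, 5, 6, 7}, {1, 3, 4, 5, 6, 7}, {2, 3, 4, 5, 6}, {1, 2, 3, 4, 5, 6}.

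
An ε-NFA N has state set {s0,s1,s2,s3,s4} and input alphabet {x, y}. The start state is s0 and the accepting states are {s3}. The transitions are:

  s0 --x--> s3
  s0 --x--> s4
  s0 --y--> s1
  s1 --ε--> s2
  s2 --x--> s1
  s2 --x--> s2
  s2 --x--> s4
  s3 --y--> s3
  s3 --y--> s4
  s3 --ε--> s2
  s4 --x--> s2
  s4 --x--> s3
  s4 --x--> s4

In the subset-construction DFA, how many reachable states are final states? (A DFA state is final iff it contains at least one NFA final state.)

Start state of the DFA: {s0} (ε-closure of the NFA start).
{s0} --x--> {s2,s3,s4}  [new]
{s0} --y--> {s1,s2}  [new]
{s2,s3,s4} --x--> {s1,s2,s3,s4}  [new]
{s2,s3,s4} --y--> {s2,s3,s4}  [seen]
{s1,s2} --x--> {s1,s2,s4}  [new]
{s1,s2} --y--> ∅  [new]
{s1,s2,s3,s4} --x--> {s1,s2,s3,s4}  [seen]
{s1,s2,s3,s4} --y--> {s2,s3,s4}  [seen]
{s1,s2,s4} --x--> {s1,s2,s3,s4}  [seen]
{s1,s2,s4} --y--> ∅  [seen]
∅ --x--> ∅  [seen]
∅ --y--> ∅  [seen]
Reachable DFA states: {s0}, {s2,s3,s4}, {s1,s2}, {s1,s2,s3,s4}, {s1,s2,s4}, ∅.
Accepting DFA states (contain an NFA accepting state): {s2,s3,s4}, {s1,s2,s3,s4}.

2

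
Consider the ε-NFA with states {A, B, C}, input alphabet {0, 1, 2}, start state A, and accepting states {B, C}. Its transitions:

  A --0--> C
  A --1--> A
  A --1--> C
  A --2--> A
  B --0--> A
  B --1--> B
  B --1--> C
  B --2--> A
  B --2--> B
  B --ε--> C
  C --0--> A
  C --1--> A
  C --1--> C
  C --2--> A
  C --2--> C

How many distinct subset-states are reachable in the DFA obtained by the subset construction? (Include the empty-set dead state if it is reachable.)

3

Start state of the DFA: {A} (ε-closure of the NFA start).
{A} --0--> {C}  [new]
{A} --1--> {A, C}  [new]
{A} --2--> {A}  [seen]
{C} --0--> {A}  [seen]
{C} --1--> {A, C}  [seen]
{C} --2--> {A, C}  [seen]
{A, C} --0--> {A, C}  [seen]
{A, C} --1--> {A, C}  [seen]
{A, C} --2--> {A, C}  [seen]
Reachable DFA states: {A}, {C}, {A, C}.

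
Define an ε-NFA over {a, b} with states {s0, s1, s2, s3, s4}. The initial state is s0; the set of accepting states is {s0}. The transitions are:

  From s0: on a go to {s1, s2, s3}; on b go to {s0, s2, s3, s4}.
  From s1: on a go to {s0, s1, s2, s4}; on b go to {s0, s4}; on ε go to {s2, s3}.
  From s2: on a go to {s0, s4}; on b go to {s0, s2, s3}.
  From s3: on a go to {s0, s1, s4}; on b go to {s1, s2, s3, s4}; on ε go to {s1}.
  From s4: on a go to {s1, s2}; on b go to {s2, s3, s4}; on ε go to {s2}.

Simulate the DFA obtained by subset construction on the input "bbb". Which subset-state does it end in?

Start: {s0}.
δ(s0,b) = {s0, s2, s3, s4}.
Union: {s0, s2, s3, s4}.
ε-closure gives {s0, s1, s2, s3, s4}.
After b: {s0, s1, s2, s3, s4}.
δ(s0,b) = {s0, s2, s3, s4}; δ(s1,b) = {s0, s4}; δ(s2,b) = {s0, s2, s3}; δ(s3,b) = {s1, s2, s3, s4}; δ(s4,b) = {s2, s3, s4}.
Union: {s0, s1, s2, s3, s4}.
After b: {s0, s1, s2, s3, s4}.
δ(s0,b) = {s0, s2, s3, s4}; δ(s1,b) = {s0, s4}; δ(s2,b) = {s0, s2, s3}; δ(s3,b) = {s1, s2, s3, s4}; δ(s4,b) = {s2, s3, s4}.
Union: {s0, s1, s2, s3, s4}.
After b: {s0, s1, s2, s3, s4}.

{s0, s1, s2, s3, s4}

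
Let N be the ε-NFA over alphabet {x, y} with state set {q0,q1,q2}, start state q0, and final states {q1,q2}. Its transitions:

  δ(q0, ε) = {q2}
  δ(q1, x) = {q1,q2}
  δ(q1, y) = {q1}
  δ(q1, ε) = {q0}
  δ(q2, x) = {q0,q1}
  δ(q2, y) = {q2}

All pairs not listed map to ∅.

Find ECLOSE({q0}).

{q0,q2}

Begin with {q0}.
q0 →ε {q2}; add q2.
ε-closure = {q0,q2}.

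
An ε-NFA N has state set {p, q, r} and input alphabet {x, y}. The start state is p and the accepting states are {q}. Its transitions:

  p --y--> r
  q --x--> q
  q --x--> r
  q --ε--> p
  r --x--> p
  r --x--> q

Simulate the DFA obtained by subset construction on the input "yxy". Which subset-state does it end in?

Start: {p}.
δ(p,y) = {r}.
Union: {r}.
After y: {r}.
δ(r,x) = {p, q}.
Union: {p, q}.
After x: {p, q}.
δ(p,y) = {r}; δ(q,y) = ∅.
Union: {r}.
After y: {r}.

{r}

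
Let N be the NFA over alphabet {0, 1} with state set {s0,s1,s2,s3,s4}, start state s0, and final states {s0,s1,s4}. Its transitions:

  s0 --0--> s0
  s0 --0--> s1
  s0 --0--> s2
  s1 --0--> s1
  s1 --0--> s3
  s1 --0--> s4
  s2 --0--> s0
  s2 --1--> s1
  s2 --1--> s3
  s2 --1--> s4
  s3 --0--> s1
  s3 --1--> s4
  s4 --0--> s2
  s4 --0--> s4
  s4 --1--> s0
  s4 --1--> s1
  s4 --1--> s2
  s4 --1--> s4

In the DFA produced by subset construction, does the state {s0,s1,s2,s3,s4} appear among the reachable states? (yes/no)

yes

Start state of the DFA: {s0}.
{s0} --0--> {s0,s1,s2}  [new]
{s0} --1--> ∅  [new]
{s0,s1,s2} --0--> {s0,s1,s2,s3,s4}  [new]
{s0,s1,s2} --1--> {s1,s3,s4}  [new]
∅ --0--> ∅  [seen]
∅ --1--> ∅  [seen]
{s0,s1,s2,s3,s4} --0--> {s0,s1,s2,s3,s4}  [seen]
{s0,s1,s2,s3,s4} --1--> {s0,s1,s2,s3,s4}  [seen]
{s1,s3,s4} --0--> {s1,s2,s3,s4}  [new]
{s1,s3,s4} --1--> {s0,s1,s2,s4}  [new]
{s1,s2,s3,s4} --0--> {s0,s1,s2,s3,s4}  [seen]
{s1,s2,s3,s4} --1--> {s0,s1,s2,s3,s4}  [seen]
{s0,s1,s2,s4} --0--> {s0,s1,s2,s3,s4}  [seen]
{s0,s1,s2,s4} --1--> {s0,s1,s2,s3,s4}  [seen]
Reachable DFA states: {s0}, {s0,s1,s2}, ∅, {s0,s1,s2,s3,s4}, {s1,s3,s4}, {s1,s2,s3,s4}, {s0,s1,s2,s4}.
{s0,s1,s2,s3,s4} is among them.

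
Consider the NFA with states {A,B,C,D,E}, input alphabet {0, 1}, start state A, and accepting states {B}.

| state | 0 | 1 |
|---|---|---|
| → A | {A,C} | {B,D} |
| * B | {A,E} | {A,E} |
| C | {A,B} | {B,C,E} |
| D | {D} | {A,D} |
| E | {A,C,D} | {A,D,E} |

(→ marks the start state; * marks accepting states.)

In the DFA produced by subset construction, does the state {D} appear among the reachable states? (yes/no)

Start state of the DFA: {A}.
{A} --0--> {A,C}  [new]
{A} --1--> {B,D}  [new]
{A,C} --0--> {A,B,C}  [new]
{A,C} --1--> {B,C,D,E}  [new]
{B,D} --0--> {A,D,E}  [new]
{B,D} --1--> {A,D,E}  [seen]
{A,B,C} --0--> {A,B,C,E}  [new]
{A,B,C} --1--> {A,B,C,D,E}  [new]
{B,C,D,E} --0--> {A,B,C,D,E}  [seen]
{B,C,D,E} --1--> {A,B,C,D,E}  [seen]
{A,D,E} --0--> {A,C,D}  [new]
{A,D,E} --1--> {A,B,D,E}  [new]
{A,B,C,E} --0--> {A,B,C,D,E}  [seen]
{A,B,C,E} --1--> {A,B,C,D,E}  [seen]
{A,B,C,D,E} --0--> {A,B,C,D,E}  [seen]
{A,B,C,D,E} --1--> {A,B,C,D,E}  [seen]
{A,C,D} --0--> {A,B,C,D}  [new]
{A,C,D} --1--> {A,B,C,D,E}  [seen]
{A,B,D,E} --0--> {A,C,D,E}  [new]
{A,B,D,E} --1--> {A,B,D,E}  [seen]
{A,B,C,D} --0--> {A,B,C,D,E}  [seen]
{A,B,C,D} --1--> {A,B,C,D,E}  [seen]
{A,C,D,E} --0--> {A,B,C,D}  [seen]
{A,C,D,E} --1--> {A,B,C,D,E}  [seen]
Reachable DFA states: {A}, {A,C}, {B,D}, {A,B,C}, {B,C,D,E}, {A,D,E}, {A,B,C,E}, {A,B,C,D,E}, {A,C,D}, {A,B,D,E}, {A,B,C,D}, {A,C,D,E}.
{D} is not among them.

no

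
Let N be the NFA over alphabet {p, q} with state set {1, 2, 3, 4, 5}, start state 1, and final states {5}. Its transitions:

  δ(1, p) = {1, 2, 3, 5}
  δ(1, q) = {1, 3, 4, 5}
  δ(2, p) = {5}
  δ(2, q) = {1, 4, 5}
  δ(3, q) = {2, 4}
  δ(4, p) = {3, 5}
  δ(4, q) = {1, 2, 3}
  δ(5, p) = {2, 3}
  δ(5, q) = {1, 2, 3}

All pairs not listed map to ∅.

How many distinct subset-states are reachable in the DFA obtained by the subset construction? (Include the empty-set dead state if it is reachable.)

Start state of the DFA: {1}.
{1} --p--> {1, 2, 3, 5}  [new]
{1} --q--> {1, 3, 4, 5}  [new]
{1, 2, 3, 5} --p--> {1, 2, 3, 5}  [seen]
{1, 2, 3, 5} --q--> {1, 2, 3, 4, 5}  [new]
{1, 3, 4, 5} --p--> {1, 2, 3, 5}  [seen]
{1, 3, 4, 5} --q--> {1, 2, 3, 4, 5}  [seen]
{1, 2, 3, 4, 5} --p--> {1, 2, 3, 5}  [seen]
{1, 2, 3, 4, 5} --q--> {1, 2, 3, 4, 5}  [seen]
Reachable DFA states: {1}, {1, 2, 3, 5}, {1, 3, 4, 5}, {1, 2, 3, 4, 5}.

4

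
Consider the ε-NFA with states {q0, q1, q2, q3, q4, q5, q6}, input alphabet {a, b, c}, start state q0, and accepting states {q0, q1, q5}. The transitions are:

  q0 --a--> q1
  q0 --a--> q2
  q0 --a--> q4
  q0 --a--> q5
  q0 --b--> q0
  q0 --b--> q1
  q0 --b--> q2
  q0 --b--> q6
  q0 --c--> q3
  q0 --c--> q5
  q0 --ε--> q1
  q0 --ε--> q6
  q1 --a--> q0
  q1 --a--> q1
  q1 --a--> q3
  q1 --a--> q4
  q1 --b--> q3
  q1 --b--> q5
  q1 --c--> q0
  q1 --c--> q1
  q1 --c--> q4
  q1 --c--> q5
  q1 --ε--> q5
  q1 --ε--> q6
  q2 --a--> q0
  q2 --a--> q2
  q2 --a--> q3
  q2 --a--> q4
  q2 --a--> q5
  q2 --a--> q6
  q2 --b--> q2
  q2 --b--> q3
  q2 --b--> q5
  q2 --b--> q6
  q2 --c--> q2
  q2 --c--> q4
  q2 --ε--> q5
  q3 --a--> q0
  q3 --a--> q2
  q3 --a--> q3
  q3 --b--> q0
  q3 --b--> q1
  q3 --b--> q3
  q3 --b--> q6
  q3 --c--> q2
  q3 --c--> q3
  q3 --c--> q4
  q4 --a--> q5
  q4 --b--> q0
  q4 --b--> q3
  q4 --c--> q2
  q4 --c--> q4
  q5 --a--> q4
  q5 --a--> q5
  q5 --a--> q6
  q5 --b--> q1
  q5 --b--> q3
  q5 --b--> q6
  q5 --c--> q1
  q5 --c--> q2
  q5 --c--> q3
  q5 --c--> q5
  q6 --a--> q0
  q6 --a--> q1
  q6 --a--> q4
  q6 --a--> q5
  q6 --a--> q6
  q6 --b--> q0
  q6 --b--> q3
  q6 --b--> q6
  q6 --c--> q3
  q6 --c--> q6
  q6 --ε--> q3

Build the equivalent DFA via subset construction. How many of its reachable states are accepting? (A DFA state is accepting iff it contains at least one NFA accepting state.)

3

Start state of the DFA: {q0, q1, q3, q5, q6} (ε-closure of the NFA start).
{q0, q1, q3, q5, q6} --a--> {q0, q1, q2, q3, q4, q5, q6}  [new]
{q0, q1, q3, q5, q6} --b--> {q0, q1, q2, q3, q5, q6}  [new]
{q0, q1, q3, q5, q6} --c--> {q0, q1, q2, q3, q4, q5, q6}  [seen]
{q0, q1, q2, q3, q4, q5, q6} --a--> {q0, q1, q2, q3, q4, q5, q6}  [seen]
{q0, q1, q2, q3, q4, q5, q6} --b--> {q0, q1, q2, q3, q5, q6}  [seen]
{q0, q1, q2, q3, q4, q5, q6} --c--> {q0, q1, q2, q3, q4, q5, q6}  [seen]
{q0, q1, q2, q3, q5, q6} --a--> {q0, q1, q2, q3, q4, q5, q6}  [seen]
{q0, q1, q2, q3, q5, q6} --b--> {q0, q1, q2, q3, q5, q6}  [seen]
{q0, q1, q2, q3, q5, q6} --c--> {q0, q1, q2, q3, q4, q5, q6}  [seen]
Reachable DFA states: {q0, q1, q3, q5, q6}, {q0, q1, q2, q3, q4, q5, q6}, {q0, q1, q2, q3, q5, q6}.
Accepting DFA states (contain an NFA accepting state): {q0, q1, q3, q5, q6}, {q0, q1, q2, q3, q4, q5, q6}, {q0, q1, q2, q3, q5, q6}.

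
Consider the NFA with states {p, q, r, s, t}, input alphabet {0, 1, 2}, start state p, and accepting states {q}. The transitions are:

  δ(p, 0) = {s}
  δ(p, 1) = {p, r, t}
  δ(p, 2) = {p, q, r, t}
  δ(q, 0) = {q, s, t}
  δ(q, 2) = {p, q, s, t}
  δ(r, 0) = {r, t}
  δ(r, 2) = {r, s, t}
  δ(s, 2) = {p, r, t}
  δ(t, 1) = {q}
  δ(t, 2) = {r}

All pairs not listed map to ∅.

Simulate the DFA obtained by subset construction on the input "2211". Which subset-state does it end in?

{p, q, r, t}

Start: {p}.
δ(p,2) = {p, q, r, t}.
Union: {p, q, r, t}.
After 2: {p, q, r, t}.
δ(p,2) = {p, q, r, t}; δ(q,2) = {p, q, s, t}; δ(r,2) = {r, s, t}; δ(t,2) = {r}.
Union: {p, q, r, s, t}.
After 2: {p, q, r, s, t}.
δ(p,1) = {p, r, t}; δ(q,1) = ∅; δ(r,1) = ∅; δ(s,1) = ∅; δ(t,1) = {q}.
Union: {p, q, r, t}.
After 1: {p, q, r, t}.
δ(p,1) = {p, r, t}; δ(q,1) = ∅; δ(r,1) = ∅; δ(t,1) = {q}.
Union: {p, q, r, t}.
After 1: {p, q, r, t}.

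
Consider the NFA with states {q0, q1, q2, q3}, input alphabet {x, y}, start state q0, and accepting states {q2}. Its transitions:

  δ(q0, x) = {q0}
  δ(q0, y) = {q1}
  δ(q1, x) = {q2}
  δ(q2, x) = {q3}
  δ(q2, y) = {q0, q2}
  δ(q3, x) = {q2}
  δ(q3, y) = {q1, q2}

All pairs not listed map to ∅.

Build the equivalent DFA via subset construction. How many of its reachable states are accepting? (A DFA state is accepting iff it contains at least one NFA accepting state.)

6

Start state of the DFA: {q0}.
{q0} --x--> {q0}  [seen]
{q0} --y--> {q1}  [new]
{q1} --x--> {q2}  [new]
{q1} --y--> ∅  [new]
{q2} --x--> {q3}  [new]
{q2} --y--> {q0, q2}  [new]
∅ --x--> ∅  [seen]
∅ --y--> ∅  [seen]
{q3} --x--> {q2}  [seen]
{q3} --y--> {q1, q2}  [new]
{q0, q2} --x--> {q0, q3}  [new]
{q0, q2} --y--> {q0, q1, q2}  [new]
{q1, q2} --x--> {q2, q3}  [new]
{q1, q2} --y--> {q0, q2}  [seen]
{q0, q3} --x--> {q0, q2}  [seen]
{q0, q3} --y--> {q1, q2}  [seen]
{q0, q1, q2} --x--> {q0, q2, q3}  [new]
{q0, q1, q2} --y--> {q0, q1, q2}  [seen]
{q2, q3} --x--> {q2, q3}  [seen]
{q2, q3} --y--> {q0, q1, q2}  [seen]
{q0, q2, q3} --x--> {q0, q2, q3}  [seen]
{q0, q2, q3} --y--> {q0, q1, q2}  [seen]
Reachable DFA states: {q0}, {q1}, {q2}, ∅, {q3}, {q0, q2}, {q1, q2}, {q0, q3}, {q0, q1, q2}, {q2, q3}, {q0, q2, q3}.
Accepting DFA states (contain an NFA accepting state): {q2}, {q0, q2}, {q1, q2}, {q0, q1, q2}, {q2, q3}, {q0, q2, q3}.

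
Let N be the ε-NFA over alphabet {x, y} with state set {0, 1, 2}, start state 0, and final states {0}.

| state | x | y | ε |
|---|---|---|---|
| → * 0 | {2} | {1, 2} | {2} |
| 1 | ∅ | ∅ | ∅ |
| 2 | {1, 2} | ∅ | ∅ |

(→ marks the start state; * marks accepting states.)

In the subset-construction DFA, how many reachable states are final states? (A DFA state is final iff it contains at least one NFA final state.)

1

Start state of the DFA: {0, 2} (ε-closure of the NFA start).
{0, 2} --x--> {1, 2}  [new]
{0, 2} --y--> {1, 2}  [seen]
{1, 2} --x--> {1, 2}  [seen]
{1, 2} --y--> ∅  [new]
∅ --x--> ∅  [seen]
∅ --y--> ∅  [seen]
Reachable DFA states: {0, 2}, {1, 2}, ∅.
Accepting DFA states (contain an NFA accepting state): {0, 2}.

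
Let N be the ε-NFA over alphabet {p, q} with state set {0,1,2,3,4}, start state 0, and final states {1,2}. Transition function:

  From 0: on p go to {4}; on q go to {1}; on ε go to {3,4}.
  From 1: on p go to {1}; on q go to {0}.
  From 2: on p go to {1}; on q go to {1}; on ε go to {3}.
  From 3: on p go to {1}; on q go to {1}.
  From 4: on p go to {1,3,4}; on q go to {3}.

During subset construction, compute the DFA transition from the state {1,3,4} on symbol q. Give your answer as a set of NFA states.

{0,1,3,4}

δ(1,q) = {0}; δ(3,q) = {1}; δ(4,q) = {3}.
Union: {0,1,3}.
ε-closure gives {0,1,3,4}.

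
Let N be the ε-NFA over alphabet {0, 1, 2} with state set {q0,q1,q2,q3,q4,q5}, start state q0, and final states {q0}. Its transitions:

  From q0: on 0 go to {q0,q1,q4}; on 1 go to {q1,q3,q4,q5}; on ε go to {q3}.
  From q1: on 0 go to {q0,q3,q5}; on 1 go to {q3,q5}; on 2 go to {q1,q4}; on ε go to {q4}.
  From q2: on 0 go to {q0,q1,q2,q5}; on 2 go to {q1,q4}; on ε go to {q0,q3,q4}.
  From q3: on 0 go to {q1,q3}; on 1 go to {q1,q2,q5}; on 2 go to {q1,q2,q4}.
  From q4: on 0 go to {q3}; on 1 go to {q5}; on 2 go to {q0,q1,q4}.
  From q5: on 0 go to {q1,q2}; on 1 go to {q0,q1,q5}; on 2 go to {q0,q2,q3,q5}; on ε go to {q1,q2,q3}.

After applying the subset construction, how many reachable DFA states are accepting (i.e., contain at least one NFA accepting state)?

Start state of the DFA: {q0,q3} (ε-closure of the NFA start).
{q0,q3} --0--> {q0,q1,q3,q4}  [new]
{q0,q3} --1--> {q0,q1,q2,q3,q4,q5}  [new]
{q0,q3} --2--> {q0,q1,q2,q3,q4}  [new]
{q0,q1,q3,q4} --0--> {q0,q1,q2,q3,q4,q5}  [seen]
{q0,q1,q3,q4} --1--> {q0,q1,q2,q3,q4,q5}  [seen]
{q0,q1,q3,q4} --2--> {q0,q1,q2,q3,q4}  [seen]
{q0,q1,q2,q3,q4,q5} --0--> {q0,q1,q2,q3,q4,q5}  [seen]
{q0,q1,q2,q3,q4,q5} --1--> {q0,q1,q2,q3,q4,q5}  [seen]
{q0,q1,q2,q3,q4,q5} --2--> {q0,q1,q2,q3,q4,q5}  [seen]
{q0,q1,q2,q3,q4} --0--> {q0,q1,q2,q3,q4,q5}  [seen]
{q0,q1,q2,q3,q4} --1--> {q0,q1,q2,q3,q4,q5}  [seen]
{q0,q1,q2,q3,q4} --2--> {q0,q1,q2,q3,q4}  [seen]
Reachable DFA states: {q0,q3}, {q0,q1,q3,q4}, {q0,q1,q2,q3,q4,q5}, {q0,q1,q2,q3,q4}.
Accepting DFA states (contain an NFA accepting state): {q0,q3}, {q0,q1,q3,q4}, {q0,q1,q2,q3,q4,q5}, {q0,q1,q2,q3,q4}.

4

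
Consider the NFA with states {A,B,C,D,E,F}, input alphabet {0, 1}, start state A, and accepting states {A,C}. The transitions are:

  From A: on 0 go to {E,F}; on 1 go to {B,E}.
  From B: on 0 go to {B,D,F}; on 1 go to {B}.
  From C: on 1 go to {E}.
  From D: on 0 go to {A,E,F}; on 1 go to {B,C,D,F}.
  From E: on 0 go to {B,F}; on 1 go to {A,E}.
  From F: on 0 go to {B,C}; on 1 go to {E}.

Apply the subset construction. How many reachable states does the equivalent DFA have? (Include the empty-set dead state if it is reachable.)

Start state of the DFA: {A}.
{A} --0--> {E,F}  [new]
{A} --1--> {B,E}  [new]
{E,F} --0--> {B,C,F}  [new]
{E,F} --1--> {A,E}  [new]
{B,E} --0--> {B,D,F}  [new]
{B,E} --1--> {A,B,E}  [new]
{B,C,F} --0--> {B,C,D,F}  [new]
{B,C,F} --1--> {B,E}  [seen]
{A,E} --0--> {B,E,F}  [new]
{A,E} --1--> {A,B,E}  [seen]
{B,D,F} --0--> {A,B,C,D,E,F}  [new]
{B,D,F} --1--> {B,C,D,E,F}  [new]
{A,B,E} --0--> {B,D,E,F}  [new]
{A,B,E} --1--> {A,B,E}  [seen]
{B,C,D,F} --0--> {A,B,C,D,E,F}  [seen]
{B,C,D,F} --1--> {B,C,D,E,F}  [seen]
{B,E,F} --0--> {B,C,D,F}  [seen]
{B,E,F} --1--> {A,B,E}  [seen]
{A,B,C,D,E,F} --0--> {A,B,C,D,E,F}  [seen]
{A,B,C,D,E,F} --1--> {A,B,C,D,E,F}  [seen]
{B,C,D,E,F} --0--> {A,B,C,D,E,F}  [seen]
{B,C,D,E,F} --1--> {A,B,C,D,E,F}  [seen]
{B,D,E,F} --0--> {A,B,C,D,E,F}  [seen]
{B,D,E,F} --1--> {A,B,C,D,E,F}  [seen]
Reachable DFA states: {A}, {E,F}, {B,E}, {B,C,F}, {A,E}, {B,D,F}, {A,B,E}, {B,C,D,F}, {B,E,F}, {A,B,C,D,E,F}, {B,C,D,E,F}, {B,D,E,F}.

12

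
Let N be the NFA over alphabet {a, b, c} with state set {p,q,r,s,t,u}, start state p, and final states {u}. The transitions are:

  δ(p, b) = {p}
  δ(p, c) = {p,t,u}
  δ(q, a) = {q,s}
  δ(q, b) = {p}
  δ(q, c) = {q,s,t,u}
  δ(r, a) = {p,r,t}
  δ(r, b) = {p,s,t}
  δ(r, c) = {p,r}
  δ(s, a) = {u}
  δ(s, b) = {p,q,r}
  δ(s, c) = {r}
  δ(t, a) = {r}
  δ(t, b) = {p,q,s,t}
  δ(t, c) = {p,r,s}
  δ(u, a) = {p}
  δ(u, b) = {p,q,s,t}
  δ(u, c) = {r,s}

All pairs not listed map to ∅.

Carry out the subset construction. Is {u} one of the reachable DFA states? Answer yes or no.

no

Start state of the DFA: {p}.
{p} --a--> ∅  [new]
{p} --b--> {p}  [seen]
{p} --c--> {p,t,u}  [new]
∅ --a--> ∅  [seen]
∅ --b--> ∅  [seen]
∅ --c--> ∅  [seen]
{p,t,u} --a--> {p,r}  [new]
{p,t,u} --b--> {p,q,s,t}  [new]
{p,t,u} --c--> {p,r,s,t,u}  [new]
{p,r} --a--> {p,r,t}  [new]
{p,r} --b--> {p,s,t}  [new]
{p,r} --c--> {p,r,t,u}  [new]
{p,q,s,t} --a--> {q,r,s,u}  [new]
{p,q,s,t} --b--> {p,q,r,s,t}  [new]
{p,q,s,t} --c--> {p,q,r,s,t,u}  [new]
{p,r,s,t,u} --a--> {p,r,t,u}  [seen]
{p,r,s,t,u} --b--> {p,q,r,s,t}  [seen]
{p,r,s,t,u} --c--> {p,r,s,t,u}  [seen]
{p,r,t} --a--> {p,r,t}  [seen]
{p,r,t} --b--> {p,q,s,t}  [seen]
{p,r,t} --c--> {p,r,s,t,u}  [seen]
{p,s,t} --a--> {r,u}  [new]
{p,s,t} --b--> {p,q,r,s,t}  [seen]
{p,s,t} --c--> {p,r,s,t,u}  [seen]
{p,r,t,u} --a--> {p,r,t}  [seen]
{p,r,t,u} --b--> {p,q,s,t}  [seen]
{p,r,t,u} --c--> {p,r,s,t,u}  [seen]
{q,r,s,u} --a--> {p,q,r,s,t,u}  [seen]
{q,r,s,u} --b--> {p,q,r,s,t}  [seen]
{q,r,s,u} --c--> {p,q,r,s,t,u}  [seen]
{p,q,r,s,t} --a--> {p,q,r,s,t,u}  [seen]
{p,q,r,s,t} --b--> {p,q,r,s,t}  [seen]
{p,q,r,s,t} --c--> {p,q,r,s,t,u}  [seen]
{p,q,r,s,t,u} --a--> {p,q,r,s,t,u}  [seen]
{p,q,r,s,t,u} --b--> {p,q,r,s,t}  [seen]
{p,q,r,s,t,u} --c--> {p,q,r,s,t,u}  [seen]
{r,u} --a--> {p,r,t}  [seen]
{r,u} --b--> {p,q,s,t}  [seen]
{r,u} --c--> {p,r,s}  [new]
{p,r,s} --a--> {p,r,t,u}  [seen]
{p,r,s} --b--> {p,q,r,s,t}  [seen]
{p,r,s} --c--> {p,r,t,u}  [seen]
Reachable DFA states: {p}, ∅, {p,t,u}, {p,r}, {p,q,s,t}, {p,r,s,t,u}, {p,r,t}, {p,s,t}, {p,r,t,u}, {q,r,s,u}, {p,q,r,s,t}, {p,q,r,s,t,u}, {r,u}, {p,r,s}.
{u} is not among them.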